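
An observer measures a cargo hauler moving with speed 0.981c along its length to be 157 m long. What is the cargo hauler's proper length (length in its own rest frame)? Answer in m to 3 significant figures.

L₀ ≈ 809 m

γ = 1/√(1 − 0.981²) = 5.1544
L₀ = γL = 5.1544 × 157 = 809 m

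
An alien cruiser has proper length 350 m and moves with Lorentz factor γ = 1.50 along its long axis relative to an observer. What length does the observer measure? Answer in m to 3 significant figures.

γ = 1.50 (given)
Length contraction: L = L₀/γ = 350/1.50 = 233 m

L ≈ 233 m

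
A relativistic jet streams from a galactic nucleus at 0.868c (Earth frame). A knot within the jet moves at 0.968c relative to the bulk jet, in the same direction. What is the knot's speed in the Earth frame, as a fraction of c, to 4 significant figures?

Relativistic velocity addition: u = (u' + v)/(1 + u'v/c²)
= (0.968 + 0.868)/(1 + 0.968×0.868) = 1.836/1.84022 = 0.9977

u ≈ 0.9977c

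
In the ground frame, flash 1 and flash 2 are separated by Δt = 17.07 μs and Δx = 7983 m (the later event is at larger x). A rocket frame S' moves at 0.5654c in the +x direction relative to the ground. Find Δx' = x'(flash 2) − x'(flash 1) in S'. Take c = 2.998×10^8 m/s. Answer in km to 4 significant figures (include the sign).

γ = 1/√(1 − 0.5654²) = 1.21239
Δx' = γ(Δx − vΔt) = 1.21239 × (7983 m − 0.5654×(2.998×10^8 m/s)×17.07×10^-6 s)
= 1.21239 × (5089.52 m) = 6.170 km

Δx' ≈ 6.170 km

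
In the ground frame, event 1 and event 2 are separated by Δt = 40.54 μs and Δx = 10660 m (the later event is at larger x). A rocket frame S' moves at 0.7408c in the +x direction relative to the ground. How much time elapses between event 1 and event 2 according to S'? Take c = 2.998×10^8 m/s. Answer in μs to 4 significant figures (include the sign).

γ = 1/√(1 − 0.7408²) = 1.48870
Δt' = γ(Δt − vΔx/c²) = 1.48870 × (40.54 μs − 0.7408×10660 m / (2.998×10^8 m/s))
= 1.48870 × (14.1993 μs) = 21.14 μs

Δt' ≈ 21.14 μs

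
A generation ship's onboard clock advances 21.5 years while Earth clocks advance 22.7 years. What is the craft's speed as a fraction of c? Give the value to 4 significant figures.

γ = Δt/τ₀ = 22.7/21.5 = 1.05581
β = √(1 − 1/γ²) = √(1 − 1/1.05581²) = 0.3208

β ≈ 0.3208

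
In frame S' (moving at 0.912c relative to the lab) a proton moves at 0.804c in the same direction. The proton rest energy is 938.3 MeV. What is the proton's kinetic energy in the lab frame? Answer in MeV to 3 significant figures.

K ≈ 5730 MeV

u_lab = (0.804 + 0.912)/(1 + 0.804×0.912) = 0.990049
γ = 1/√(1 − 0.990049²) = 7.1061
K = (γ − 1)m₀c² = (7.1061 − 1) × 938.3 = 6.1061 × 938.3 = 5730 MeV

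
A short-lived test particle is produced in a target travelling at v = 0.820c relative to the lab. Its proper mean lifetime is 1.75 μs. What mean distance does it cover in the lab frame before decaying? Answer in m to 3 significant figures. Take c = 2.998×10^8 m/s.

γ = 1/√(1 − 0.820²) = 1.7471
Dilated lifetime: Δt = γτ₀ = 1.7471 × 1.75 μs = 3.0575 μs
d = vΔt = 0.820c × 3.0575 μs = 2.4584×10^8 m/s × 3.0575×10^-6 s = 752 m

d ≈ 752 m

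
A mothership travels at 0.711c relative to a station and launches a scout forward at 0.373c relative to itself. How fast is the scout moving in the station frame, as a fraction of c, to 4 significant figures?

u ≈ 0.8568c

Compose boost 2: (0.373 + 0.711)/(1 + 0.373×0.711) = 1.084/1.26520 = 0.8568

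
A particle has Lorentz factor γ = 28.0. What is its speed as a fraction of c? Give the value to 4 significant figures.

β = √(1 − 1/γ²) = √(1 − 1/28.0²) = √(0.998724) = 0.9994

β ≈ 0.9994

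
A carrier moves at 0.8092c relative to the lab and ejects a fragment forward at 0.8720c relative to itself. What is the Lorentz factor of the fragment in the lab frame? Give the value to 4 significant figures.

γ ≈ 5.931

u_lab = (0.8720 + 0.8092)/(1 + 0.8720×0.8092) = 1.6812/1.705622 = 0.9856812
γ = 1/√(1 − 0.9856812²) = 5.931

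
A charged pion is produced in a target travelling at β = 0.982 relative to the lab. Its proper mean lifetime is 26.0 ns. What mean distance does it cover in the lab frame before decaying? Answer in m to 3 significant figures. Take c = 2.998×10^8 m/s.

d ≈ 40.5 m

γ = 1/√(1 − 0.982²) = 5.2943
Dilated lifetime: Δt = γτ₀ = 5.2943 × 26.0 ns = 137.65 ns
d = vΔt = 0.982c × 137.65 ns = 2.9440×10^8 m/s × 1.3765×10^-7 s = 40.5 m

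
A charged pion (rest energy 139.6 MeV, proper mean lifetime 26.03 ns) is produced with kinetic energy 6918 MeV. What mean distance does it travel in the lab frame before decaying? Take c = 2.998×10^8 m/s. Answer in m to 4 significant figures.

γ = 1 + K/(m₀c²) = 1 + 6918/139.6 = 50.5559
β = √(1 − 1/γ²) = 0.999804
Dilated lifetime: γτ₀ = 50.5559 × 26.03 ns = 1315.97 ns
d = βc·γτ₀ = 0.999804 × (2.998×10^8 m/s) × 1.31597×10^-6 s = 394.5 m

d ≈ 394.5 m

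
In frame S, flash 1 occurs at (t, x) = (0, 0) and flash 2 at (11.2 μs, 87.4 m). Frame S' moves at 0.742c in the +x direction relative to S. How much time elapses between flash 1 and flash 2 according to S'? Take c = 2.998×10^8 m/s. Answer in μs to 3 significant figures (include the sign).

Δt' ≈ 16.4 μs

γ = 1/√(1 − 0.742²) = 1.4916
Δt' = γ(Δt − vΔx/c²) = 1.4916 × (11.2 μs − 0.742×87.4 m / (2.998×10^8 m/s))
= 1.4916 × (10.984 μs) = 16.4 μs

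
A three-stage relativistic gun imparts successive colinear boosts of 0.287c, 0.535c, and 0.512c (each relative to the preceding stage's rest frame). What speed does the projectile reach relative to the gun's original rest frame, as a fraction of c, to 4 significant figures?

Compose boost 2: (0.535 + 0.287)/(1 + 0.535×0.287) = 0.8220/1.15355 = 0.712586
Compose boost 3: (0.512 + 0.712586)/(1 + 0.512×0.712586) = 1.22459/1.36484 = 0.8972

u ≈ 0.8972c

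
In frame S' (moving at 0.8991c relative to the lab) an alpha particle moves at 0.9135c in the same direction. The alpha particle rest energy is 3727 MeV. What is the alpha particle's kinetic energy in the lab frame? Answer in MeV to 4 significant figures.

u_lab = (0.9135 + 0.8991)/(1 + 0.9135×0.8991) = 0.9952080
γ = 1/√(1 − 0.9952080²) = 10.2270
K = (γ − 1)m₀c² = (10.2270 − 1) × 3727 = 9.22695 × 3727 = 34390 MeV

K ≈ 34390 MeV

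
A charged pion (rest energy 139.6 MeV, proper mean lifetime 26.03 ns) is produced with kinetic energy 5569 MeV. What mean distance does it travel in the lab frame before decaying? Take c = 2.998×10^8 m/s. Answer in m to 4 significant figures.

γ = 1 + K/(m₀c²) = 1 + 5569/139.6 = 40.8926
β = √(1 − 1/γ²) = 0.999701
Dilated lifetime: γτ₀ = 40.8926 × 26.03 ns = 1064.43 ns
d = βc·γτ₀ = 0.999701 × (2.998×10^8 m/s) × 1.06443×10^-6 s = 319.0 m

d ≈ 319.0 m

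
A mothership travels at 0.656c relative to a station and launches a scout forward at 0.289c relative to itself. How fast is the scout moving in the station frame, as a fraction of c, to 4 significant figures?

u ≈ 0.7944c

Compose boost 2: (0.289 + 0.656)/(1 + 0.289×0.656) = 0.9450/1.18958 = 0.7944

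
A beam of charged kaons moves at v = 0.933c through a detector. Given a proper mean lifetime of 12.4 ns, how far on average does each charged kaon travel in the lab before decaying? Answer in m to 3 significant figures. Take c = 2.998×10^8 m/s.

γ = 1/√(1 − 0.933²) = 2.7787
Dilated lifetime: Δt = γτ₀ = 2.7787 × 12.4 ns = 34.456 ns
d = vΔt = 0.933c × 34.456 ns = 2.7971×10^8 m/s × 3.4456×10^-8 s = 9.64 m

d ≈ 9.64 m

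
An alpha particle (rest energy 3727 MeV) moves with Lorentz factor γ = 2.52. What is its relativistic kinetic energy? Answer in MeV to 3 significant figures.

γ = 2.52 (given)
K = (γ − 1)m₀c² = (2.52 − 1) × 3727 MeV = 1.5200 × 3727 MeV = 5670 MeV

K ≈ 5670 MeV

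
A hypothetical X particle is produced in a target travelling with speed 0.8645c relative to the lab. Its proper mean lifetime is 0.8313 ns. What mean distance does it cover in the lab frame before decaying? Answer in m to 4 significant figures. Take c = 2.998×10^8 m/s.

d ≈ 0.4287 m

γ = 1/√(1 − 0.8645²) = 1.98952
Dilated lifetime: Δt = γτ₀ = 1.98952 × 0.8313 ns = 1.65389 ns
d = vΔt = 0.8645c × 1.65389 ns = 2.59177×10^8 m/s × 1.65389×10^-9 s = 0.4287 m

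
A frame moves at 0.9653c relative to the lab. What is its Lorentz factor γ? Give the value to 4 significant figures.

γ = 1/√(1 − β²) = 1/√(1 − 0.9653²) = 1/√(0.0681959) = 3.829

γ ≈ 3.829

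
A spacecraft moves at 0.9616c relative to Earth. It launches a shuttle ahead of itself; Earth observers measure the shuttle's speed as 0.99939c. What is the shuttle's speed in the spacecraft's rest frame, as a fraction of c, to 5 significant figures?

u' ≈ 0.96931c

Inverse velocity addition: u' = (u − v)/(1 − uv/c²)
= (0.99939 − 0.9616)/(1 − 0.99939×0.9616) = 0.037790/0.03898658 = 0.96931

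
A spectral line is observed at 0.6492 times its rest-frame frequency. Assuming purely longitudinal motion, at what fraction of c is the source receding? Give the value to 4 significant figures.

f_obs/f_src = √((1−β)/(1+β)) = 0.6492  ⇒  (1−β)/(1+β) = 0.421461
β = |1 − D²|/(1 + D²) = |1 − 0.421461|/(1 + 0.421461) = 0.4070

β ≈ 0.4070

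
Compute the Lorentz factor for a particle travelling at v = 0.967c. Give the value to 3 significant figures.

γ ≈ 3.93

γ = 1/√(1 − β²) = 1/√(1 − 0.967²) = 1/√(0.064911) = 3.93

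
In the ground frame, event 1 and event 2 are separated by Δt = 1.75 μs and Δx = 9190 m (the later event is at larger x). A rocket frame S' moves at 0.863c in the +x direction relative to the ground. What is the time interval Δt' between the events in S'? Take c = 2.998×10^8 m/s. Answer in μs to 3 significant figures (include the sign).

Δt' ≈ -48.9 μs

γ = 1/√(1 − 0.863²) = 1.9794
Δt' = γ(Δt − vΔx/c²) = 1.9794 × (1.75 μs − 0.863×9190 m / (2.998×10^8 m/s))
= 1.9794 × (-24.704 μs) = -48.9 μs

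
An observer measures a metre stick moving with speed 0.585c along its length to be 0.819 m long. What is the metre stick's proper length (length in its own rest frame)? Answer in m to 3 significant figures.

L₀ ≈ 1.01 m

γ = 1/√(1 − 0.585²) = 1.2330
L₀ = γL = 1.2330 × 0.819 = 1.01 m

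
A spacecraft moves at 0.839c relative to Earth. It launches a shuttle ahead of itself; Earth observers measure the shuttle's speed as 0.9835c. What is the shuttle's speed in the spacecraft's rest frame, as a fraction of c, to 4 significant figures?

Inverse velocity addition: u' = (u − v)/(1 − uv/c²)
= (0.9835 − 0.839)/(1 − 0.9835×0.839) = 0.1445/0.174844 = 0.8265

u' ≈ 0.8265c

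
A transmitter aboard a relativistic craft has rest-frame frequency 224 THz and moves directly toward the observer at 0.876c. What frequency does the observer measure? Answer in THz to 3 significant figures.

Relativistic Doppler: f_obs = f_src √((1+β)/(1−β))
= 224 × √(1.8760/0.12400) = 224 × 3.8896 = 871 THz

f_obs ≈ 871 THz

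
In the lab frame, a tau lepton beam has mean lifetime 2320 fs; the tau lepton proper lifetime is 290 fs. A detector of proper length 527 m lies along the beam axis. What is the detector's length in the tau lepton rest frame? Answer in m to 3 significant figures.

L ≈ 65.9 m

Time dilation ⇒ γ = Δt/τ₀ = 2320/290 = 8.0000
Length contraction: L = L₀/γ = 527/8.0000 = 65.9 m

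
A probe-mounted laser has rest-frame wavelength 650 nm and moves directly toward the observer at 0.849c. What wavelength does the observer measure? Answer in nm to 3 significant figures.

Relativistic Doppler: λ_obs = λ_src √((1−β)/(1+β))
= 650 × √(0.15100/1.8490) = 650 × 0.28577 = 186 nm

λ_obs ≈ 186 nm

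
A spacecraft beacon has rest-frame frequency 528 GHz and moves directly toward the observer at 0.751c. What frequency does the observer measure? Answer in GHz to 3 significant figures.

Relativistic Doppler: f_obs = f_src √((1+β)/(1−β))
= 528 × √(1.7510/0.24900) = 528 × 2.6518 = 1400 GHz

f_obs ≈ 1400 GHz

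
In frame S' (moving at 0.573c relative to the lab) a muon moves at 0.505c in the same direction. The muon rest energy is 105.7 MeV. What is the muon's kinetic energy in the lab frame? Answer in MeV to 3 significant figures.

K ≈ 87.0 MeV

u_lab = (0.505 + 0.573)/(1 + 0.505×0.573) = 0.836070
γ = 1/√(1 − 0.836070²) = 1.8227
K = (γ − 1)m₀c² = (1.8227 − 1) × 105.7 = 0.82275 × 105.7 = 87.0 MeV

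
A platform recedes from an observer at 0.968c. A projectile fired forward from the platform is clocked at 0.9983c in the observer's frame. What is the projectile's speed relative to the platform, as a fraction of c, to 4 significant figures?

u' ≈ 0.9006c

Inverse velocity addition: u' = (u − v)/(1 − uv/c²)
= (0.9983 − 0.968)/(1 − 0.9983×0.968) = 0.03030/0.0336456 = 0.9006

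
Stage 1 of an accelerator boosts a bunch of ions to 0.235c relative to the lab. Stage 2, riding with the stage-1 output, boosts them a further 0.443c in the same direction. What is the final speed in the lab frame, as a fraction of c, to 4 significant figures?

u ≈ 0.6141c

Compose boost 2: (0.443 + 0.235)/(1 + 0.443×0.235) = 0.6780/1.10410 = 0.6141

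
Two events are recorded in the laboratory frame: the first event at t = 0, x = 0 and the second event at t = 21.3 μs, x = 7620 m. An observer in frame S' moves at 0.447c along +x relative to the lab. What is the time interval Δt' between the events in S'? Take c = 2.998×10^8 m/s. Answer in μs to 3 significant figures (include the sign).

γ = 1/√(1 − 0.447²) = 1.1179
Δt' = γ(Δt − vΔx/c²) = 1.1179 × (21.3 μs − 0.447×7620 m / (2.998×10^8 m/s))
= 1.1179 × (9.9386 μs) = 11.1 μs

Δt' ≈ 11.1 μs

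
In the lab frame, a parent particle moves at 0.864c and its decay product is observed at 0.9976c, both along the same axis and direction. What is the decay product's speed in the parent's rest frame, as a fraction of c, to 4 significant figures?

Inverse velocity addition: u' = (u − v)/(1 − uv/c²)
= (0.9976 − 0.864)/(1 − 0.9976×0.864) = 0.1336/0.138074 = 0.9676

u' ≈ 0.9676c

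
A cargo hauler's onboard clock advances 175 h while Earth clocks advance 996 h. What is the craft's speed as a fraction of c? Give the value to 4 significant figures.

γ = Δt/τ₀ = 996/175 = 5.69143
β = √(1 − 1/γ²) = √(1 − 1/5.69143²) = 0.9844

β ≈ 0.9844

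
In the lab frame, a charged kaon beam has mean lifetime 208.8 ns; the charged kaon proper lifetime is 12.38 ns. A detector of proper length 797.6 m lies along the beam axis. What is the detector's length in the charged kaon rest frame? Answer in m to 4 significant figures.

L ≈ 47.29 m

Time dilation ⇒ γ = Δt/τ₀ = 208.8/12.38 = 16.8659
Length contraction: L = L₀/γ = 797.6/16.8659 = 47.29 m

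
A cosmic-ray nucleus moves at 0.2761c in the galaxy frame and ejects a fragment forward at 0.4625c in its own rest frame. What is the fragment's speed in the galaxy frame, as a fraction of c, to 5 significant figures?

u ≈ 0.65496c

Compose boost 2: (0.4625 + 0.2761)/(1 + 0.4625×0.2761) = 0.73860/1.127696 = 0.65496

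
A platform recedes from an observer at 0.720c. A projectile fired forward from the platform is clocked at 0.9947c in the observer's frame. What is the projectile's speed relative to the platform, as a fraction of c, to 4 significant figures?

u' ≈ 0.9679c

Inverse velocity addition: u' = (u − v)/(1 − uv/c²)
= (0.9947 − 0.720)/(1 − 0.9947×0.720) = 0.2747/0.283816 = 0.9679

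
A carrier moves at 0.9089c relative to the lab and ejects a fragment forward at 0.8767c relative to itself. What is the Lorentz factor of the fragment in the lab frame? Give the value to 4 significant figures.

γ ≈ 8.957

u_lab = (0.8767 + 0.9089)/(1 + 0.8767×0.9089) = 1.7856/1.796833 = 0.9937486
γ = 1/√(1 − 0.9937486²) = 8.957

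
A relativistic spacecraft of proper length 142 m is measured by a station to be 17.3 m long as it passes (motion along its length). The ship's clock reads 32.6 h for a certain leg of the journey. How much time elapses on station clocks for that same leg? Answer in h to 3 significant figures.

Δt ≈ 268 h

Length contraction ⇒ γ = L₀/L = 142/17.3 = 8.2081
Time dilation: Δt = γτ₀ = 8.2081 × 32.6 h = 268 h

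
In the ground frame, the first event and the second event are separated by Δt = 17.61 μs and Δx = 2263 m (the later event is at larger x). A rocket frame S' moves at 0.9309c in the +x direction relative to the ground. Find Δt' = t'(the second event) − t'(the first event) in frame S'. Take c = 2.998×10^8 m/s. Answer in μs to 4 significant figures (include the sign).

γ = 1/√(1 − 0.9309²) = 2.73767
Δt' = γ(Δt − vΔx/c²) = 2.73767 × (17.61 μs − 0.9309×2263 m / (2.998×10^8 m/s))
= 2.73767 × (10.5832 μs) = 28.97 μs

Δt' ≈ 28.97 μs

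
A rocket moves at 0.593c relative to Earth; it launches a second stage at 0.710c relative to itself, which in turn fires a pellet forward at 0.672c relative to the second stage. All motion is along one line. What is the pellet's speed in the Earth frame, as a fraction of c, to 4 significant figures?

Compose boost 2: (0.710 + 0.593)/(1 + 0.710×0.593) = 1.303/1.42103 = 0.916941
Compose boost 3: (0.672 + 0.916941)/(1 + 0.672×0.916941) = 1.58894/1.61618 = 0.9831

u ≈ 0.9831c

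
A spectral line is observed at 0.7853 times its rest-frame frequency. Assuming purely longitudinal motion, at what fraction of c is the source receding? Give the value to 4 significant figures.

f_obs/f_src = √((1−β)/(1+β)) = 0.7853  ⇒  (1−β)/(1+β) = 0.616696
β = |1 − D²|/(1 + D²) = |1 − 0.616696|/(1 + 0.616696) = 0.2371

β ≈ 0.2371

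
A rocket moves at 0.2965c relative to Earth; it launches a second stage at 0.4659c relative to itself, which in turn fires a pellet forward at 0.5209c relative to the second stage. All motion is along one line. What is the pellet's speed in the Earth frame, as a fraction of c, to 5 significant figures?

u ≈ 0.88275c

Compose boost 2: (0.4659 + 0.2965)/(1 + 0.4659×0.2965) = 0.76240/1.138139 = 0.6698652
Compose boost 3: (0.5209 + 0.6698652)/(1 + 0.5209×0.6698652) = 1.190765/1.348933 = 0.88275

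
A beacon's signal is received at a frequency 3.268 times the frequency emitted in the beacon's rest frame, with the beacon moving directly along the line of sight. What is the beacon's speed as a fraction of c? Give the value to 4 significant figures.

f_obs/f_src = √((1+β)/(1−β)) = 3.268  ⇒  (1+β)/(1−β) = 10.6798
β = |1 − D²|/(1 + D²) = |1 − 10.6798|/(1 + 10.6798) = 0.8288

β ≈ 0.8288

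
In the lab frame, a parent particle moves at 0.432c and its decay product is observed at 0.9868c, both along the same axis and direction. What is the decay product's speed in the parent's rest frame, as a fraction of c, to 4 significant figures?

u' ≈ 0.9671c

Inverse velocity addition: u' = (u − v)/(1 − uv/c²)
= (0.9868 − 0.432)/(1 − 0.9868×0.432) = 0.5548/0.573702 = 0.9671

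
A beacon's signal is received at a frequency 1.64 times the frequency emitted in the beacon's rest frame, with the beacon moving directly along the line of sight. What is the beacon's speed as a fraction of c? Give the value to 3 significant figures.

β ≈ 0.458

f_obs/f_src = √((1+β)/(1−β)) = 1.64  ⇒  (1+β)/(1−β) = 2.6896
β = |1 − D²|/(1 + D²) = |1 − 2.6896|/(1 + 2.6896) = 0.458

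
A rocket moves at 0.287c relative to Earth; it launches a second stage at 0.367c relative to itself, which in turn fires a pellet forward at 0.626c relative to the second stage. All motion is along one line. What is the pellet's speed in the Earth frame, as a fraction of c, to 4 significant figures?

u ≈ 0.8886c

Compose boost 2: (0.367 + 0.287)/(1 + 0.367×0.287) = 0.6540/1.10533 = 0.591679
Compose boost 3: (0.626 + 0.591679)/(1 + 0.626×0.591679) = 1.21768/1.37039 = 0.8886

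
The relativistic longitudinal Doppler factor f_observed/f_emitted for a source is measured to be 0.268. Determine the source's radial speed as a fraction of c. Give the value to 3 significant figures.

β ≈ 0.866

f_obs/f_src = √((1−β)/(1+β)) = 0.268  ⇒  (1−β)/(1+β) = 0.071824
β = |1 − D²|/(1 + D²) = |1 − 0.071824|/(1 + 0.071824) = 0.866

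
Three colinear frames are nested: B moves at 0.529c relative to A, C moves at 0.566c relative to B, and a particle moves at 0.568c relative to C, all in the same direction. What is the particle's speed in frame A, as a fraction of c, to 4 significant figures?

u ≈ 0.9540c

Compose boost 2: (0.566 + 0.529)/(1 + 0.566×0.529) = 1.095/1.29941 = 0.842688
Compose boost 3: (0.568 + 0.842688)/(1 + 0.568×0.842688) = 1.41069/1.47865 = 0.9540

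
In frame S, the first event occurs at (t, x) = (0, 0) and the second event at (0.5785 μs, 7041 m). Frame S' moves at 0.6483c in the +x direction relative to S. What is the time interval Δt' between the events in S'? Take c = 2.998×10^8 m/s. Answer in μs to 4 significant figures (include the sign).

Δt' ≈ -19.24 μs

γ = 1/√(1 − 0.6483²) = 1.31340
Δt' = γ(Δt − vΔx/c²) = 1.31340 × (0.5785 μs − 0.6483×7041 m / (2.998×10^8 m/s))
= 1.31340 × (-14.6473 μs) = -19.24 μs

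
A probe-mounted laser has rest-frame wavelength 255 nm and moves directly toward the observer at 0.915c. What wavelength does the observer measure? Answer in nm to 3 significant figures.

Relativistic Doppler: λ_obs = λ_src √((1−β)/(1+β))
= 255 × √(0.085000/1.9150) = 255 × 0.21068 = 53.7 nm

λ_obs ≈ 53.7 nm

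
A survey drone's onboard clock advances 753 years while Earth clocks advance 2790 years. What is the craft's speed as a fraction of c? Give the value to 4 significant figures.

γ = Δt/τ₀ = 2790/753 = 3.70518
β = √(1 − 1/γ²) = √(1 − 1/3.70518²) = 0.9629

β ≈ 0.9629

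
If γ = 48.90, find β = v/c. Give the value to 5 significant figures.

β = √(1 − 1/γ²) = √(1 − 1/48.90²) = √(0.9995818) = 0.99979

β ≈ 0.99979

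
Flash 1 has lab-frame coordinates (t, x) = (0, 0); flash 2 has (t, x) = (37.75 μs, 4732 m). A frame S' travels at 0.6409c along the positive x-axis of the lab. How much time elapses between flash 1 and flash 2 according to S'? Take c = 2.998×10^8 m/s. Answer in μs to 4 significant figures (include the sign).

γ = 1/√(1 − 0.6409²) = 1.30272
Δt' = γ(Δt − vΔx/c²) = 1.30272 × (37.75 μs − 0.6409×4732 m / (2.998×10^8 m/s))
= 1.30272 × (27.6341 μs) = 36.00 μs

Δt' ≈ 36.00 μs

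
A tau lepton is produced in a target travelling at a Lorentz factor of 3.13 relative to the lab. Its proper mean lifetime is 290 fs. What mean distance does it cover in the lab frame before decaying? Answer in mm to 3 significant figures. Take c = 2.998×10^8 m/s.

β = √(1 − 1/γ²) = √(1 − 1/3.13²) = 0.94759
Dilated lifetime: Δt = γτ₀ = 3.13 × 290 fs = 907.70 fs
d = vΔt = 0.94759c × 907.70 fs = 2.8409×10^8 m/s × 9.0770×10^-13 s = 0.258 mm

d ≈ 0.258 mm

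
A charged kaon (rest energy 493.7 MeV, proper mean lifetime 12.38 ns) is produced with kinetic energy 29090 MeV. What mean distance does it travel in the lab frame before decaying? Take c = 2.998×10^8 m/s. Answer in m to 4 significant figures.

d ≈ 222.4 m

γ = 1 + K/(m₀c²) = 1 + 29090/493.7 = 59.9224
β = √(1 − 1/γ²) = 0.999861
Dilated lifetime: γτ₀ = 59.9224 × 12.38 ns = 741.840 ns
d = βc·γτ₀ = 0.999861 × (2.998×10^8 m/s) × 7.41840×10^-7 s = 222.4 m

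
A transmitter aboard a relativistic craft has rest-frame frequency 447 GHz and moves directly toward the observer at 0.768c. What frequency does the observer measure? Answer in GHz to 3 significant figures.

f_obs ≈ 1230 GHz

Relativistic Doppler: f_obs = f_src √((1+β)/(1−β))
= 447 × √(1.7680/0.23200) = 447 × 2.7606 = 1230 GHz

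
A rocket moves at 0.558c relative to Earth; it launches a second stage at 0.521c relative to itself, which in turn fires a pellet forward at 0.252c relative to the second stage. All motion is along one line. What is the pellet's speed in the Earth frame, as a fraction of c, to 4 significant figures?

Compose boost 2: (0.521 + 0.558)/(1 + 0.521×0.558) = 1.079/1.29072 = 0.835969
Compose boost 3: (0.252 + 0.835969)/(1 + 0.252×0.835969) = 1.08797/1.21066 = 0.8987

u ≈ 0.8987c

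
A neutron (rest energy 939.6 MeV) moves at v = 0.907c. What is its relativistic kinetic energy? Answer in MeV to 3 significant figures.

K ≈ 1290 MeV

γ = 1/√(1 − 0.907²) = 2.3746
K = (γ − 1)m₀c² = (2.3746 − 1) × 939.6 MeV = 1.3746 × 939.6 MeV = 1290 MeV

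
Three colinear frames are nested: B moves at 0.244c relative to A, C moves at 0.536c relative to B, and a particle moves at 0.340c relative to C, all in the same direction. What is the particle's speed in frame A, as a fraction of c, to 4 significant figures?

Compose boost 2: (0.536 + 0.244)/(1 + 0.536×0.244) = 0.7800/1.13078 = 0.689787
Compose boost 3: (0.340 + 0.689787)/(1 + 0.340×0.689787) = 1.02979/1.23453 = 0.8342

u ≈ 0.8342c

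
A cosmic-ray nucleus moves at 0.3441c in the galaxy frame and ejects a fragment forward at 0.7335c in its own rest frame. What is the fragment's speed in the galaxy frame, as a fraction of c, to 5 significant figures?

u ≈ 0.86043c

Compose boost 2: (0.7335 + 0.3441)/(1 + 0.7335×0.3441) = 1.0776/1.252397 = 0.86043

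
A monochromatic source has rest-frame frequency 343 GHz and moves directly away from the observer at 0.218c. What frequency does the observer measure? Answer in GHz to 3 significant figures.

Relativistic Doppler: f_obs = f_src √((1−β)/(1+β))
= 343 × √(0.78200/1.2180) = 343 × 0.80127 = 275 GHz

f_obs ≈ 275 GHz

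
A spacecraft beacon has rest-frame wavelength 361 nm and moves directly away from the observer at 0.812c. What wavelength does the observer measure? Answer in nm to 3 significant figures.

Relativistic Doppler: λ_obs = λ_src √((1+β)/(1−β))
= 361 × √(1.8120/0.18800) = 361 × 3.1046 = 1120 nm

λ_obs ≈ 1120 nm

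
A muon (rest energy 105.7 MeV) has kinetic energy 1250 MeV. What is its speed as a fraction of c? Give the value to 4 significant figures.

β ≈ 0.9970

γ = 1 + K/(m₀c²) = 1 + 1250/105.7 = 12.8259
β = √(1 − 1/γ²) = 0.9970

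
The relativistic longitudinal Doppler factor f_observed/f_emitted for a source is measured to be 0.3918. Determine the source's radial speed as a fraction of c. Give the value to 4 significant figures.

f_obs/f_src = √((1−β)/(1+β)) = 0.3918  ⇒  (1−β)/(1+β) = 0.153507
β = |1 − D²|/(1 + D²) = |1 − 0.153507|/(1 + 0.153507) = 0.7338

β ≈ 0.7338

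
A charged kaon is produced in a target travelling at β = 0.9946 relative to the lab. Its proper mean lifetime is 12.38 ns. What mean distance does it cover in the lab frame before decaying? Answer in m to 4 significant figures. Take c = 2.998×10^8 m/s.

d ≈ 35.57 m

γ = 1/√(1 − 0.9946²) = 9.63552
Dilated lifetime: Δt = γτ₀ = 9.63552 × 12.38 ns = 119.288 ns
d = vΔt = 0.9946c × 119.288 ns = 2.98181×10^8 m/s × 1.19288×10^-7 s = 35.57 m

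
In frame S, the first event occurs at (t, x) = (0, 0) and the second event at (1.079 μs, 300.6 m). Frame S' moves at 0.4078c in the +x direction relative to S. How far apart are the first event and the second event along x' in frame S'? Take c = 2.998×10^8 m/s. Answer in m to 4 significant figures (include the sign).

γ = 1/√(1 − 0.4078²) = 1.09520
Δx' = γ(Δx − vΔt) = 1.09520 × (300.6 m − 0.4078×(2.998×10^8 m/s)×1.079×10^-6 s)
= 1.09520 × (168.683 m) = 184.7 m

Δx' ≈ 184.7 m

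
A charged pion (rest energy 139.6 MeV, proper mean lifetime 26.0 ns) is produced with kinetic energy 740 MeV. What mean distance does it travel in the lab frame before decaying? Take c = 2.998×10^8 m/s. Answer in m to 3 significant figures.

d ≈ 48.5 m

γ = 1 + K/(m₀c²) = 1 + 740/139.6 = 6.3009
β = √(1 − 1/γ²) = 0.98733
Dilated lifetime: γτ₀ = 6.3009 × 26.0 ns = 163.82 ns
d = βc·γτ₀ = 0.98733 × (2.998×10^8 m/s) × 1.6382×10^-7 s = 48.5 m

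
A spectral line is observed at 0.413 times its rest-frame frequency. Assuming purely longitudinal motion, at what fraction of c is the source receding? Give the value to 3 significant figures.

f_obs/f_src = √((1−β)/(1+β)) = 0.413  ⇒  (1−β)/(1+β) = 0.17057
β = |1 − D²|/(1 + D²) = |1 − 0.17057|/(1 + 0.17057) = 0.709

β ≈ 0.709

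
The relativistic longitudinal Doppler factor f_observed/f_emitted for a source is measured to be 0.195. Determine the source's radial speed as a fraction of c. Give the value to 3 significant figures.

β ≈ 0.927

f_obs/f_src = √((1−β)/(1+β)) = 0.195  ⇒  (1−β)/(1+β) = 0.038025
β = |1 − D²|/(1 + D²) = |1 − 0.038025|/(1 + 0.038025) = 0.927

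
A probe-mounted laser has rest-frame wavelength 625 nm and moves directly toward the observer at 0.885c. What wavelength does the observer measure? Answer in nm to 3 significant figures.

λ_obs ≈ 154 nm

Relativistic Doppler: λ_obs = λ_src √((1−β)/(1+β))
= 625 × √(0.11500/1.8850) = 625 × 0.24700 = 154 nm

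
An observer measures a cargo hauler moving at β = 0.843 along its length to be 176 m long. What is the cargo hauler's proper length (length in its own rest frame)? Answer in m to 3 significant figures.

L₀ ≈ 327 m

γ = 1/√(1 − 0.843²) = 1.8590
L₀ = γL = 1.8590 × 176 = 327 m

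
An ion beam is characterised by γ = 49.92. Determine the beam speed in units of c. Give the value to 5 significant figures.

β = √(1 − 1/γ²) = √(1 − 1/49.92²) = √(0.9995987) = 0.99980

β ≈ 0.99980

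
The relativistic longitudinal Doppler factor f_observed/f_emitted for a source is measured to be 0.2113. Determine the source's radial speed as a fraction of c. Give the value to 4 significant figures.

f_obs/f_src = √((1−β)/(1+β)) = 0.2113  ⇒  (1−β)/(1+β) = 0.0446477
β = |1 − D²|/(1 + D²) = |1 − 0.0446477|/(1 + 0.0446477) = 0.9145

β ≈ 0.9145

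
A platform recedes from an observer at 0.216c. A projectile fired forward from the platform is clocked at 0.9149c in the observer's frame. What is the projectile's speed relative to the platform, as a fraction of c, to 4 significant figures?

Inverse velocity addition: u' = (u − v)/(1 − uv/c²)
= (0.9149 − 0.216)/(1 − 0.9149×0.216) = 0.6989/0.802382 = 0.8710

u' ≈ 0.8710c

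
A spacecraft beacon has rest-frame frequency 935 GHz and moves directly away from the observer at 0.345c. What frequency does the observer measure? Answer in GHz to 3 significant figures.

Relativistic Doppler: f_obs = f_src √((1−β)/(1+β))
= 935 × √(0.65500/1.3450) = 935 × 0.69785 = 652 GHz

f_obs ≈ 652 GHz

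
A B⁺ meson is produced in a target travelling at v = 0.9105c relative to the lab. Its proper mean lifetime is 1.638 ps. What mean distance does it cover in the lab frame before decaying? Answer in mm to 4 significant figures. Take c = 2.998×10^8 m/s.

γ = 1/√(1 − 0.9105²) = 2.41833
Dilated lifetime: Δt = γτ₀ = 2.41833 × 1.638 ps = 3.96122 ps
d = vΔt = 0.9105c × 3.96122 ps = 2.72968×10^8 m/s × 3.96122×10^-12 s = 1.081 mm

d ≈ 1.081 mm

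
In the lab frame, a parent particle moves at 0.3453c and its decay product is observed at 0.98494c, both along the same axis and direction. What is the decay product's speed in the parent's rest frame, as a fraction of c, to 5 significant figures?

Inverse velocity addition: u' = (u − v)/(1 − uv/c²)
= (0.98494 − 0.3453)/(1 − 0.98494×0.3453) = 0.63964/0.6599002 = 0.96930

u' ≈ 0.96930c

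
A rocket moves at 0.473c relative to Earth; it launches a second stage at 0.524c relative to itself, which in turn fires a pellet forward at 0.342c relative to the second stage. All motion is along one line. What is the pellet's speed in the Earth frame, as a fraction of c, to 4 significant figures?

Compose boost 2: (0.524 + 0.473)/(1 + 0.524×0.473) = 0.9970/1.24785 = 0.798973
Compose boost 3: (0.342 + 0.798973)/(1 + 0.342×0.798973) = 1.14097/1.27325 = 0.8961

u ≈ 0.8961c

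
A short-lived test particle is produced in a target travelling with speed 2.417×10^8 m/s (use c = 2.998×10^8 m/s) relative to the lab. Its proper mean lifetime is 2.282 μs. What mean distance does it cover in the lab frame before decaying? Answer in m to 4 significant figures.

β = v/c = 2.417×10^8 / 2.998×10^8 = 0.806204
γ = 1/√(1 − 0.806204²) = 1.69022
Dilated lifetime: Δt = γτ₀ = 1.69022 × 2.282 μs = 3.85709 μs
d = vΔt = 0.806204c × 3.85709 μs = 2.41700×10^8 m/s × 3.85709×10^-6 s = 932.3 m

d ≈ 932.3 m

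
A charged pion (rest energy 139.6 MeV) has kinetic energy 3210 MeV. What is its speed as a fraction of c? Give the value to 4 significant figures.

γ = 1 + K/(m₀c²) = 1 + 3210/139.6 = 23.9943
β = √(1 − 1/γ²) = 0.9991

β ≈ 0.9991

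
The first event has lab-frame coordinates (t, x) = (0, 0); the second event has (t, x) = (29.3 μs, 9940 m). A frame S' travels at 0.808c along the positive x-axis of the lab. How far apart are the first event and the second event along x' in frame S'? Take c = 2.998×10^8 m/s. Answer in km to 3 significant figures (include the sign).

Δx' ≈ 4.82 km

γ = 1/√(1 − 0.808²) = 1.6973
Δx' = γ(Δx − vΔt) = 1.6973 × (9940 m − 0.808×(2.998×10^8 m/s)×29.3×10^-6 s)
= 1.6973 × (2842.4 m) = 4.82 km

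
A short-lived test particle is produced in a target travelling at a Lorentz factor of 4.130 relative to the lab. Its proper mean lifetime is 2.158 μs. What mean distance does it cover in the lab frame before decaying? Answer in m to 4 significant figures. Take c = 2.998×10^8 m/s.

d ≈ 2592 m

β = √(1 − 1/γ²) = √(1 − 1/4.130²) = 0.970244
Dilated lifetime: Δt = γτ₀ = 4.130 × 2.158 μs = 8.91254 μs
d = vΔt = 0.970244c × 8.91254 μs = 2.90879×10^8 m/s × 8.91254×10^-6 s = 2592 m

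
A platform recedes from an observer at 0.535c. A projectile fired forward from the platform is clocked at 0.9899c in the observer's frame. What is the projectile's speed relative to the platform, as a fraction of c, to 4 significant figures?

Inverse velocity addition: u' = (u − v)/(1 − uv/c²)
= (0.9899 − 0.535)/(1 − 0.9899×0.535) = 0.4549/0.470403 = 0.9670

u' ≈ 0.9670c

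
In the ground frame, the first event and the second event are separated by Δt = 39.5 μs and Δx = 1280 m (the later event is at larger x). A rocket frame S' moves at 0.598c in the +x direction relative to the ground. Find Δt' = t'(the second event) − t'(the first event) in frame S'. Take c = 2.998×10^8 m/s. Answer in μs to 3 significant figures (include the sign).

Δt' ≈ 46.1 μs

γ = 1/√(1 − 0.598²) = 1.2477
Δt' = γ(Δt − vΔx/c²) = 1.2477 × (39.5 μs − 0.598×1280 m / (2.998×10^8 m/s))
= 1.2477 × (36.947 μs) = 46.1 μs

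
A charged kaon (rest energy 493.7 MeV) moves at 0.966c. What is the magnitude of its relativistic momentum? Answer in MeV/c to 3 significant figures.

p ≈ 1840 MeV/c

γ = 1/√(1 − 0.966²) = 3.8678
p = γβm₀c = 3.8678 × 0.966 × 493.7 MeV/c = 1840 MeV/c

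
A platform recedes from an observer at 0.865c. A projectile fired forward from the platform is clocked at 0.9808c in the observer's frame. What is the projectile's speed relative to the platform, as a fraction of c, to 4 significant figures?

Inverse velocity addition: u' = (u − v)/(1 − uv/c²)
= (0.9808 − 0.865)/(1 − 0.9808×0.865) = 0.1158/0.151608 = 0.7638

u' ≈ 0.7638c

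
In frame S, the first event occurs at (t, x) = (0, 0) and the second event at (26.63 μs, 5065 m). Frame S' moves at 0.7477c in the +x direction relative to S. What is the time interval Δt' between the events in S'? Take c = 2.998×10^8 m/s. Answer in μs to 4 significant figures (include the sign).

Δt' ≈ 21.08 μs

γ = 1/√(1 − 0.7477²) = 1.50594
Δt' = γ(Δt − vΔx/c²) = 1.50594 × (26.63 μs − 0.7477×5065 m / (2.998×10^8 m/s))
= 1.50594 × (13.9979 μs) = 21.08 μs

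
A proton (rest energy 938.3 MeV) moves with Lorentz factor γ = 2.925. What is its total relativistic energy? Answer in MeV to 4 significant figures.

E ≈ 2745 MeV

γ = 2.925 (given)
E = γm₀c² = 2.925 × 938.3 MeV = 2745 MeV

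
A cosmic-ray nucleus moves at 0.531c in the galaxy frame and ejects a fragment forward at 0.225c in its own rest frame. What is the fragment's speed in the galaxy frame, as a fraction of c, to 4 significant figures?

Compose boost 2: (0.225 + 0.531)/(1 + 0.225×0.531) = 0.7560/1.11947 = 0.6753

u ≈ 0.6753c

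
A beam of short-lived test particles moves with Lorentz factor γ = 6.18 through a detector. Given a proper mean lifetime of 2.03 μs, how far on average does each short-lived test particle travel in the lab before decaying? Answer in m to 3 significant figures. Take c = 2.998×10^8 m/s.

β = √(1 − 1/γ²) = √(1 − 1/6.18²) = 0.98682
Dilated lifetime: Δt = γτ₀ = 6.18 × 2.03 μs = 12.545 μs
d = vΔt = 0.98682c × 12.545 μs = 2.9585×10^8 m/s × 1.2545×10^-5 s = 3710 m

d ≈ 3710 m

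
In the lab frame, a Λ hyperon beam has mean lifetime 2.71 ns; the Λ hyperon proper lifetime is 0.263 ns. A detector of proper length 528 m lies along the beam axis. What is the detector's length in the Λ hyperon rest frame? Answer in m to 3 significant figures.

Time dilation ⇒ γ = Δt/τ₀ = 2.71/0.263 = 10.304
Length contraction: L = L₀/γ = 528/10.304 = 51.2 m

L ≈ 51.2 m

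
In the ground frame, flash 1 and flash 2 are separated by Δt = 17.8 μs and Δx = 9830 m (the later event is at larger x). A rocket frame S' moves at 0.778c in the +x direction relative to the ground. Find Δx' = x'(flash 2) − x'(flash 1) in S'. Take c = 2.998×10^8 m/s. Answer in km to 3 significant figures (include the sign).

γ = 1/√(1 − 0.778²) = 1.5917
Δx' = γ(Δx − vΔt) = 1.5917 × (9830 m − 0.778×(2.998×10^8 m/s)×17.8×10^-6 s)
= 1.5917 × (5678.2 m) = 9.04 km

Δx' ≈ 9.04 km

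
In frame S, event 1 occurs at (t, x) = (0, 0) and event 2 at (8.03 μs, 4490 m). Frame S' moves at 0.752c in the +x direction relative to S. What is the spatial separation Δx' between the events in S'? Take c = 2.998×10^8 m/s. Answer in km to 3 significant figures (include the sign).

γ = 1/√(1 − 0.752²) = 1.5171
Δx' = γ(Δx − vΔt) = 1.5171 × (4490 m − 0.752×(2.998×10^8 m/s)×8.03×10^-6 s)
= 1.5171 × (2679.6 m) = 4.07 km

Δx' ≈ 4.07 km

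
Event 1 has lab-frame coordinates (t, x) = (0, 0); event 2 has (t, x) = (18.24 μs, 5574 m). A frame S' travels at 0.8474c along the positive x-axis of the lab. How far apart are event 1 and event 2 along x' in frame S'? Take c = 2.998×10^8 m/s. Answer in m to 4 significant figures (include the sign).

Δx' ≈ 1771 m

γ = 1/√(1 − 0.8474²) = 1.88340
Δx' = γ(Δx − vΔt) = 1.88340 × (5574 m − 0.8474×(2.998×10^8 m/s)×18.24×10^-6 s)
= 1.88340 × (940.119 m) = 1771 m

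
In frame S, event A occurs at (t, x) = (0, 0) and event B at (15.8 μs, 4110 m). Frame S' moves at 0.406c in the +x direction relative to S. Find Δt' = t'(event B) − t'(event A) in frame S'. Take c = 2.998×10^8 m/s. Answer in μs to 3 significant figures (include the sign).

γ = 1/√(1 − 0.406²) = 1.0942
Δt' = γ(Δt − vΔx/c²) = 1.0942 × (15.8 μs − 0.406×4110 m / (2.998×10^8 m/s))
= 1.0942 × (10.234 μs) = 11.2 μs

Δt' ≈ 11.2 μs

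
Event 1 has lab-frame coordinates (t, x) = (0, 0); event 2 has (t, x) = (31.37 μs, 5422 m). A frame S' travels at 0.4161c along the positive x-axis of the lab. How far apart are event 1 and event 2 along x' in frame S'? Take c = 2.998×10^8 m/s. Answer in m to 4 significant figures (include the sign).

Δx' ≈ 1659 m

γ = 1/√(1 − 0.4161²) = 1.09972
Δx' = γ(Δx − vΔt) = 1.09972 × (5422 m − 0.4161×(2.998×10^8 m/s)×31.37×10^-6 s)
= 1.09972 × (1508.69 m) = 1659 m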